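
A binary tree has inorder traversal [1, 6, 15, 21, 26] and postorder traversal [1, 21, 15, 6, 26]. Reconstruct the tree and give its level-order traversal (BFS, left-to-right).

Inorder:   [1, 6, 15, 21, 26]
Postorder: [1, 21, 15, 6, 26]
Algorithm: postorder visits root last, so walk postorder right-to-left;
each value is the root of the current inorder slice — split it at that
value, recurse on the right subtree first, then the left.
Recursive splits:
  root=26; inorder splits into left=[1, 6, 15, 21], right=[]
  root=6; inorder splits into left=[1], right=[15, 21]
  root=15; inorder splits into left=[], right=[21]
  root=21; inorder splits into left=[], right=[]
  root=1; inorder splits into left=[], right=[]
Reconstructed level-order: [26, 6, 1, 15, 21]


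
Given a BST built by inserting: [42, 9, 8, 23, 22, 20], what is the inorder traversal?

Tree insertion order: [42, 9, 8, 23, 22, 20]
Tree (level-order array): [42, 9, None, 8, 23, None, None, 22, None, 20]
Inorder traversal: [8, 9, 20, 22, 23, 42]


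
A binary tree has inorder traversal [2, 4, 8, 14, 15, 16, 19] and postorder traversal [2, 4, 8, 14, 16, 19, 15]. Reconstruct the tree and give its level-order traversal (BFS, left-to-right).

Inorder:   [2, 4, 8, 14, 15, 16, 19]
Postorder: [2, 4, 8, 14, 16, 19, 15]
Algorithm: postorder visits root last, so walk postorder right-to-left;
each value is the root of the current inorder slice — split it at that
value, recurse on the right subtree first, then the left.
Recursive splits:
  root=15; inorder splits into left=[2, 4, 8, 14], right=[16, 19]
  root=19; inorder splits into left=[16], right=[]
  root=16; inorder splits into left=[], right=[]
  root=14; inorder splits into left=[2, 4, 8], right=[]
  root=8; inorder splits into left=[2, 4], right=[]
  root=4; inorder splits into left=[2], right=[]
  root=2; inorder splits into left=[], right=[]
Reconstructed level-order: [15, 14, 19, 8, 16, 4, 2]


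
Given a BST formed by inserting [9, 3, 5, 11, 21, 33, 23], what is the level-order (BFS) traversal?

Tree insertion order: [9, 3, 5, 11, 21, 33, 23]
Tree (level-order array): [9, 3, 11, None, 5, None, 21, None, None, None, 33, 23]
BFS from the root, enqueuing left then right child of each popped node:
  queue [9] -> pop 9, enqueue [3, 11], visited so far: [9]
  queue [3, 11] -> pop 3, enqueue [5], visited so far: [9, 3]
  queue [11, 5] -> pop 11, enqueue [21], visited so far: [9, 3, 11]
  queue [5, 21] -> pop 5, enqueue [none], visited so far: [9, 3, 11, 5]
  queue [21] -> pop 21, enqueue [33], visited so far: [9, 3, 11, 5, 21]
  queue [33] -> pop 33, enqueue [23], visited so far: [9, 3, 11, 5, 21, 33]
  queue [23] -> pop 23, enqueue [none], visited so far: [9, 3, 11, 5, 21, 33, 23]
Result: [9, 3, 11, 5, 21, 33, 23]


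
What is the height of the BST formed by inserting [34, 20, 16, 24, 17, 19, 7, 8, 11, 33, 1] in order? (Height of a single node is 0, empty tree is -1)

Insertion order: [34, 20, 16, 24, 17, 19, 7, 8, 11, 33, 1]
Tree (level-order array): [34, 20, None, 16, 24, 7, 17, None, 33, 1, 8, None, 19, None, None, None, None, None, 11]
Compute height bottom-up (empty subtree = -1):
  height(1) = 1 + max(-1, -1) = 0
  height(11) = 1 + max(-1, -1) = 0
  height(8) = 1 + max(-1, 0) = 1
  height(7) = 1 + max(0, 1) = 2
  height(19) = 1 + max(-1, -1) = 0
  height(17) = 1 + max(-1, 0) = 1
  height(16) = 1 + max(2, 1) = 3
  height(33) = 1 + max(-1, -1) = 0
  height(24) = 1 + max(-1, 0) = 1
  height(20) = 1 + max(3, 1) = 4
  height(34) = 1 + max(4, -1) = 5
Height = 5


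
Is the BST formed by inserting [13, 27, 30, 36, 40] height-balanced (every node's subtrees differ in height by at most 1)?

Tree (level-order array): [13, None, 27, None, 30, None, 36, None, 40]
Definition: a tree is height-balanced if, at every node, |h(left) - h(right)| <= 1 (empty subtree has height -1).
Bottom-up per-node check:
  node 40: h_left=-1, h_right=-1, diff=0 [OK], height=0
  node 36: h_left=-1, h_right=0, diff=1 [OK], height=1
  node 30: h_left=-1, h_right=1, diff=2 [FAIL (|-1-1|=2 > 1)], height=2
  node 27: h_left=-1, h_right=2, diff=3 [FAIL (|-1-2|=3 > 1)], height=3
  node 13: h_left=-1, h_right=3, diff=4 [FAIL (|-1-3|=4 > 1)], height=4
Node 30 violates the condition: |-1 - 1| = 2 > 1.
Result: Not balanced


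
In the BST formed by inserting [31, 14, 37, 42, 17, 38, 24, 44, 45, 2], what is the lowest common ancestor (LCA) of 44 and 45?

Tree insertion order: [31, 14, 37, 42, 17, 38, 24, 44, 45, 2]
Tree (level-order array): [31, 14, 37, 2, 17, None, 42, None, None, None, 24, 38, 44, None, None, None, None, None, 45]
In a BST, the LCA of p=44, q=45 is the first node v on the
root-to-leaf path with p <= v <= q (go left if both < v, right if both > v).
Walk from root:
  at 31: both 44 and 45 > 31, go right
  at 37: both 44 and 45 > 37, go right
  at 42: both 44 and 45 > 42, go right
  at 44: 44 <= 44 <= 45, this is the LCA
LCA = 44


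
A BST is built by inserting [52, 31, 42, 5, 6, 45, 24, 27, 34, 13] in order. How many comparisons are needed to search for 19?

Search path for 19: 52 -> 31 -> 5 -> 6 -> 24 -> 13
Found: False
Comparisons: 6


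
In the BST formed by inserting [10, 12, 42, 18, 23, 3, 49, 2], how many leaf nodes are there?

Tree built from: [10, 12, 42, 18, 23, 3, 49, 2]
Tree (level-order array): [10, 3, 12, 2, None, None, 42, None, None, 18, 49, None, 23]
Rule: A leaf has 0 children.
Per-node child counts:
  node 10: 2 child(ren)
  node 3: 1 child(ren)
  node 2: 0 child(ren)
  node 12: 1 child(ren)
  node 42: 2 child(ren)
  node 18: 1 child(ren)
  node 23: 0 child(ren)
  node 49: 0 child(ren)
Matching nodes: [2, 23, 49]
Count of leaf nodes: 3


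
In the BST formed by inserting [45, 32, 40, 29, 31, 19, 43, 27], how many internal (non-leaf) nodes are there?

Tree built from: [45, 32, 40, 29, 31, 19, 43, 27]
Tree (level-order array): [45, 32, None, 29, 40, 19, 31, None, 43, None, 27]
Rule: An internal node has at least one child.
Per-node child counts:
  node 45: 1 child(ren)
  node 32: 2 child(ren)
  node 29: 2 child(ren)
  node 19: 1 child(ren)
  node 27: 0 child(ren)
  node 31: 0 child(ren)
  node 40: 1 child(ren)
  node 43: 0 child(ren)
Matching nodes: [45, 32, 29, 19, 40]
Count of internal (non-leaf) nodes: 5


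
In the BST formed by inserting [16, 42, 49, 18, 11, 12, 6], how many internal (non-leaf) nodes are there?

Tree built from: [16, 42, 49, 18, 11, 12, 6]
Tree (level-order array): [16, 11, 42, 6, 12, 18, 49]
Rule: An internal node has at least one child.
Per-node child counts:
  node 16: 2 child(ren)
  node 11: 2 child(ren)
  node 6: 0 child(ren)
  node 12: 0 child(ren)
  node 42: 2 child(ren)
  node 18: 0 child(ren)
  node 49: 0 child(ren)
Matching nodes: [16, 11, 42]
Count of internal (non-leaf) nodes: 3


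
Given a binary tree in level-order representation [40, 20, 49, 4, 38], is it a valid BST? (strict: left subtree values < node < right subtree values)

Level-order array: [40, 20, 49, 4, 38]
Validate using subtree bounds (lo, hi): at each node, require lo < value < hi,
then recurse left with hi=value and right with lo=value.
Preorder trace (stopping at first violation):
  at node 40 with bounds (-inf, +inf): OK
  at node 20 with bounds (-inf, 40): OK
  at node 4 with bounds (-inf, 20): OK
  at node 38 with bounds (20, 40): OK
  at node 49 with bounds (40, +inf): OK
No violation found at any node.
Result: Valid BST


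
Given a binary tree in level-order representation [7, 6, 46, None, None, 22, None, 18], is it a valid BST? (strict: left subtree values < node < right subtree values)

Level-order array: [7, 6, 46, None, None, 22, None, 18]
Validate using subtree bounds (lo, hi): at each node, require lo < value < hi,
then recurse left with hi=value and right with lo=value.
Preorder trace (stopping at first violation):
  at node 7 with bounds (-inf, +inf): OK
  at node 6 with bounds (-inf, 7): OK
  at node 46 with bounds (7, +inf): OK
  at node 22 with bounds (7, 46): OK
  at node 18 with bounds (7, 22): OK
No violation found at any node.
Result: Valid BST


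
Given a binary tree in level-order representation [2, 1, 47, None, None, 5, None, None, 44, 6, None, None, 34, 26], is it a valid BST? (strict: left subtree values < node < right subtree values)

Level-order array: [2, 1, 47, None, None, 5, None, None, 44, 6, None, None, 34, 26]
Validate using subtree bounds (lo, hi): at each node, require lo < value < hi,
then recurse left with hi=value and right with lo=value.
Preorder trace (stopping at first violation):
  at node 2 with bounds (-inf, +inf): OK
  at node 1 with bounds (-inf, 2): OK
  at node 47 with bounds (2, +inf): OK
  at node 5 with bounds (2, 47): OK
  at node 44 with bounds (5, 47): OK
  at node 6 with bounds (5, 44): OK
  at node 34 with bounds (6, 44): OK
  at node 26 with bounds (6, 34): OK
No violation found at any node.
Result: Valid BST


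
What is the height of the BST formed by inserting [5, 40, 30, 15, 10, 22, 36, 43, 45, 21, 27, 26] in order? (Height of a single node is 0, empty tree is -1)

Insertion order: [5, 40, 30, 15, 10, 22, 36, 43, 45, 21, 27, 26]
Tree (level-order array): [5, None, 40, 30, 43, 15, 36, None, 45, 10, 22, None, None, None, None, None, None, 21, 27, None, None, 26]
Compute height bottom-up (empty subtree = -1):
  height(10) = 1 + max(-1, -1) = 0
  height(21) = 1 + max(-1, -1) = 0
  height(26) = 1 + max(-1, -1) = 0
  height(27) = 1 + max(0, -1) = 1
  height(22) = 1 + max(0, 1) = 2
  height(15) = 1 + max(0, 2) = 3
  height(36) = 1 + max(-1, -1) = 0
  height(30) = 1 + max(3, 0) = 4
  height(45) = 1 + max(-1, -1) = 0
  height(43) = 1 + max(-1, 0) = 1
  height(40) = 1 + max(4, 1) = 5
  height(5) = 1 + max(-1, 5) = 6
Height = 6


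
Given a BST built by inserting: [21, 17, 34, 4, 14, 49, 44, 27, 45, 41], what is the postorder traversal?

Tree insertion order: [21, 17, 34, 4, 14, 49, 44, 27, 45, 41]
Tree (level-order array): [21, 17, 34, 4, None, 27, 49, None, 14, None, None, 44, None, None, None, 41, 45]
Postorder traversal: [14, 4, 17, 27, 41, 45, 44, 49, 34, 21]


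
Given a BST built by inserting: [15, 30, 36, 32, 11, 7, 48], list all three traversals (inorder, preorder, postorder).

Tree insertion order: [15, 30, 36, 32, 11, 7, 48]
Tree (level-order array): [15, 11, 30, 7, None, None, 36, None, None, 32, 48]
Inorder (L, root, R): [7, 11, 15, 30, 32, 36, 48]
Preorder (root, L, R): [15, 11, 7, 30, 36, 32, 48]
Postorder (L, R, root): [7, 11, 32, 48, 36, 30, 15]


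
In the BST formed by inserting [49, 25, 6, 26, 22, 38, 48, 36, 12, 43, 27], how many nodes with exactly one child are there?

Tree built from: [49, 25, 6, 26, 22, 38, 48, 36, 12, 43, 27]
Tree (level-order array): [49, 25, None, 6, 26, None, 22, None, 38, 12, None, 36, 48, None, None, 27, None, 43]
Rule: These are nodes with exactly 1 non-null child.
Per-node child counts:
  node 49: 1 child(ren)
  node 25: 2 child(ren)
  node 6: 1 child(ren)
  node 22: 1 child(ren)
  node 12: 0 child(ren)
  node 26: 1 child(ren)
  node 38: 2 child(ren)
  node 36: 1 child(ren)
  node 27: 0 child(ren)
  node 48: 1 child(ren)
  node 43: 0 child(ren)
Matching nodes: [49, 6, 22, 26, 36, 48]
Count of nodes with exactly one child: 6


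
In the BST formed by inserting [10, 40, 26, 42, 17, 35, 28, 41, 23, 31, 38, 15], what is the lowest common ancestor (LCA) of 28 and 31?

Tree insertion order: [10, 40, 26, 42, 17, 35, 28, 41, 23, 31, 38, 15]
Tree (level-order array): [10, None, 40, 26, 42, 17, 35, 41, None, 15, 23, 28, 38, None, None, None, None, None, None, None, 31]
In a BST, the LCA of p=28, q=31 is the first node v on the
root-to-leaf path with p <= v <= q (go left if both < v, right if both > v).
Walk from root:
  at 10: both 28 and 31 > 10, go right
  at 40: both 28 and 31 < 40, go left
  at 26: both 28 and 31 > 26, go right
  at 35: both 28 and 31 < 35, go left
  at 28: 28 <= 28 <= 31, this is the LCA
LCA = 28


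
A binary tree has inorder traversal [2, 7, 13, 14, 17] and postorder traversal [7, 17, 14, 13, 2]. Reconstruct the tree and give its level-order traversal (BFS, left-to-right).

Inorder:   [2, 7, 13, 14, 17]
Postorder: [7, 17, 14, 13, 2]
Algorithm: postorder visits root last, so walk postorder right-to-left;
each value is the root of the current inorder slice — split it at that
value, recurse on the right subtree first, then the left.
Recursive splits:
  root=2; inorder splits into left=[], right=[7, 13, 14, 17]
  root=13; inorder splits into left=[7], right=[14, 17]
  root=14; inorder splits into left=[], right=[17]
  root=17; inorder splits into left=[], right=[]
  root=7; inorder splits into left=[], right=[]
Reconstructed level-order: [2, 13, 7, 14, 17]


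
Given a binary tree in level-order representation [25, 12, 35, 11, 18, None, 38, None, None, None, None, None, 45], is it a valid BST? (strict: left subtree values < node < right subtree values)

Level-order array: [25, 12, 35, 11, 18, None, 38, None, None, None, None, None, 45]
Validate using subtree bounds (lo, hi): at each node, require lo < value < hi,
then recurse left with hi=value and right with lo=value.
Preorder trace (stopping at first violation):
  at node 25 with bounds (-inf, +inf): OK
  at node 12 with bounds (-inf, 25): OK
  at node 11 with bounds (-inf, 12): OK
  at node 18 with bounds (12, 25): OK
  at node 35 with bounds (25, +inf): OK
  at node 38 with bounds (35, +inf): OK
  at node 45 with bounds (38, +inf): OK
No violation found at any node.
Result: Valid BST


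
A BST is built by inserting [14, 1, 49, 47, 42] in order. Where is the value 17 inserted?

Starting tree (level order): [14, 1, 49, None, None, 47, None, 42]
Insertion path: 14 -> 49 -> 47 -> 42
Result: insert 17 as left child of 42
Final tree (level order): [14, 1, 49, None, None, 47, None, 42, None, 17]


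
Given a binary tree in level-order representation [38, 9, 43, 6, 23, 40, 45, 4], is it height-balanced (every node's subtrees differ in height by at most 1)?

Tree (level-order array): [38, 9, 43, 6, 23, 40, 45, 4]
Definition: a tree is height-balanced if, at every node, |h(left) - h(right)| <= 1 (empty subtree has height -1).
Bottom-up per-node check:
  node 4: h_left=-1, h_right=-1, diff=0 [OK], height=0
  node 6: h_left=0, h_right=-1, diff=1 [OK], height=1
  node 23: h_left=-1, h_right=-1, diff=0 [OK], height=0
  node 9: h_left=1, h_right=0, diff=1 [OK], height=2
  node 40: h_left=-1, h_right=-1, diff=0 [OK], height=0
  node 45: h_left=-1, h_right=-1, diff=0 [OK], height=0
  node 43: h_left=0, h_right=0, diff=0 [OK], height=1
  node 38: h_left=2, h_right=1, diff=1 [OK], height=3
All nodes satisfy the balance condition.
Result: Balanced


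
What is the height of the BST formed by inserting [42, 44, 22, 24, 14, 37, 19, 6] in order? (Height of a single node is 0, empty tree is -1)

Insertion order: [42, 44, 22, 24, 14, 37, 19, 6]
Tree (level-order array): [42, 22, 44, 14, 24, None, None, 6, 19, None, 37]
Compute height bottom-up (empty subtree = -1):
  height(6) = 1 + max(-1, -1) = 0
  height(19) = 1 + max(-1, -1) = 0
  height(14) = 1 + max(0, 0) = 1
  height(37) = 1 + max(-1, -1) = 0
  height(24) = 1 + max(-1, 0) = 1
  height(22) = 1 + max(1, 1) = 2
  height(44) = 1 + max(-1, -1) = 0
  height(42) = 1 + max(2, 0) = 3
Height = 3


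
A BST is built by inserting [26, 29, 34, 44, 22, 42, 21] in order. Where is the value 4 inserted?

Starting tree (level order): [26, 22, 29, 21, None, None, 34, None, None, None, 44, 42]
Insertion path: 26 -> 22 -> 21
Result: insert 4 as left child of 21
Final tree (level order): [26, 22, 29, 21, None, None, 34, 4, None, None, 44, None, None, 42]


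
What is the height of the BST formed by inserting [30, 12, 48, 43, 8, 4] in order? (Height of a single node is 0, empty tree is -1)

Insertion order: [30, 12, 48, 43, 8, 4]
Tree (level-order array): [30, 12, 48, 8, None, 43, None, 4]
Compute height bottom-up (empty subtree = -1):
  height(4) = 1 + max(-1, -1) = 0
  height(8) = 1 + max(0, -1) = 1
  height(12) = 1 + max(1, -1) = 2
  height(43) = 1 + max(-1, -1) = 0
  height(48) = 1 + max(0, -1) = 1
  height(30) = 1 + max(2, 1) = 3
Height = 3


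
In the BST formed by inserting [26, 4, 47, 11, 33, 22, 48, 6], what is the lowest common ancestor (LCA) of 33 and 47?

Tree insertion order: [26, 4, 47, 11, 33, 22, 48, 6]
Tree (level-order array): [26, 4, 47, None, 11, 33, 48, 6, 22]
In a BST, the LCA of p=33, q=47 is the first node v on the
root-to-leaf path with p <= v <= q (go left if both < v, right if both > v).
Walk from root:
  at 26: both 33 and 47 > 26, go right
  at 47: 33 <= 47 <= 47, this is the LCA
LCA = 47


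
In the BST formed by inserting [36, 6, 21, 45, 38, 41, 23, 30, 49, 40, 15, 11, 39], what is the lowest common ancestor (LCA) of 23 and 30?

Tree insertion order: [36, 6, 21, 45, 38, 41, 23, 30, 49, 40, 15, 11, 39]
Tree (level-order array): [36, 6, 45, None, 21, 38, 49, 15, 23, None, 41, None, None, 11, None, None, 30, 40, None, None, None, None, None, 39]
In a BST, the LCA of p=23, q=30 is the first node v on the
root-to-leaf path with p <= v <= q (go left if both < v, right if both > v).
Walk from root:
  at 36: both 23 and 30 < 36, go left
  at 6: both 23 and 30 > 6, go right
  at 21: both 23 and 30 > 21, go right
  at 23: 23 <= 23 <= 30, this is the LCA
LCA = 23


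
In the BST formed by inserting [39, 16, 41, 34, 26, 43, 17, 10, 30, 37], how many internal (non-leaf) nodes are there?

Tree built from: [39, 16, 41, 34, 26, 43, 17, 10, 30, 37]
Tree (level-order array): [39, 16, 41, 10, 34, None, 43, None, None, 26, 37, None, None, 17, 30]
Rule: An internal node has at least one child.
Per-node child counts:
  node 39: 2 child(ren)
  node 16: 2 child(ren)
  node 10: 0 child(ren)
  node 34: 2 child(ren)
  node 26: 2 child(ren)
  node 17: 0 child(ren)
  node 30: 0 child(ren)
  node 37: 0 child(ren)
  node 41: 1 child(ren)
  node 43: 0 child(ren)
Matching nodes: [39, 16, 34, 26, 41]
Count of internal (non-leaf) nodes: 5


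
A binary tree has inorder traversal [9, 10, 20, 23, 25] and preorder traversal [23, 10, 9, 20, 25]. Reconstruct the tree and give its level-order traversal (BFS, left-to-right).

Inorder:  [9, 10, 20, 23, 25]
Preorder: [23, 10, 9, 20, 25]
Algorithm: preorder visits root first, so consume preorder in order;
for each root, split the current inorder slice at that value into
left-subtree inorder and right-subtree inorder, then recurse.
Recursive splits:
  root=23; inorder splits into left=[9, 10, 20], right=[25]
  root=10; inorder splits into left=[9], right=[20]
  root=9; inorder splits into left=[], right=[]
  root=20; inorder splits into left=[], right=[]
  root=25; inorder splits into left=[], right=[]
Reconstructed level-order: [23, 10, 25, 9, 20]


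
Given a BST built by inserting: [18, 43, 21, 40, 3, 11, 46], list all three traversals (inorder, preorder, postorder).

Tree insertion order: [18, 43, 21, 40, 3, 11, 46]
Tree (level-order array): [18, 3, 43, None, 11, 21, 46, None, None, None, 40]
Inorder (L, root, R): [3, 11, 18, 21, 40, 43, 46]
Preorder (root, L, R): [18, 3, 11, 43, 21, 40, 46]
Postorder (L, R, root): [11, 3, 40, 21, 46, 43, 18]


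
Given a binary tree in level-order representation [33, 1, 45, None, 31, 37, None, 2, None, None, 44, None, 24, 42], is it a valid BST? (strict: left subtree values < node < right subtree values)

Level-order array: [33, 1, 45, None, 31, 37, None, 2, None, None, 44, None, 24, 42]
Validate using subtree bounds (lo, hi): at each node, require lo < value < hi,
then recurse left with hi=value and right with lo=value.
Preorder trace (stopping at first violation):
  at node 33 with bounds (-inf, +inf): OK
  at node 1 with bounds (-inf, 33): OK
  at node 31 with bounds (1, 33): OK
  at node 2 with bounds (1, 31): OK
  at node 24 with bounds (2, 31): OK
  at node 45 with bounds (33, +inf): OK
  at node 37 with bounds (33, 45): OK
  at node 44 with bounds (37, 45): OK
  at node 42 with bounds (37, 44): OK
No violation found at any node.
Result: Valid BST


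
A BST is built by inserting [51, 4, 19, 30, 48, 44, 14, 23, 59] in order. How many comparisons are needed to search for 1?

Search path for 1: 51 -> 4
Found: False
Comparisons: 2


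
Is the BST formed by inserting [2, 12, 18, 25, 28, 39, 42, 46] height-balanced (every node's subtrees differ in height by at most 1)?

Tree (level-order array): [2, None, 12, None, 18, None, 25, None, 28, None, 39, None, 42, None, 46]
Definition: a tree is height-balanced if, at every node, |h(left) - h(right)| <= 1 (empty subtree has height -1).
Bottom-up per-node check:
  node 46: h_left=-1, h_right=-1, diff=0 [OK], height=0
  node 42: h_left=-1, h_right=0, diff=1 [OK], height=1
  node 39: h_left=-1, h_right=1, diff=2 [FAIL (|-1-1|=2 > 1)], height=2
  node 28: h_left=-1, h_right=2, diff=3 [FAIL (|-1-2|=3 > 1)], height=3
  node 25: h_left=-1, h_right=3, diff=4 [FAIL (|-1-3|=4 > 1)], height=4
  node 18: h_left=-1, h_right=4, diff=5 [FAIL (|-1-4|=5 > 1)], height=5
  node 12: h_left=-1, h_right=5, diff=6 [FAIL (|-1-5|=6 > 1)], height=6
  node 2: h_left=-1, h_right=6, diff=7 [FAIL (|-1-6|=7 > 1)], height=7
Node 39 violates the condition: |-1 - 1| = 2 > 1.
Result: Not balanced


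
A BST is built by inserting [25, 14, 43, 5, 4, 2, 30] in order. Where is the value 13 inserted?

Starting tree (level order): [25, 14, 43, 5, None, 30, None, 4, None, None, None, 2]
Insertion path: 25 -> 14 -> 5
Result: insert 13 as right child of 5
Final tree (level order): [25, 14, 43, 5, None, 30, None, 4, 13, None, None, 2]


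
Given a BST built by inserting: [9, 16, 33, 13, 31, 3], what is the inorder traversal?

Tree insertion order: [9, 16, 33, 13, 31, 3]
Tree (level-order array): [9, 3, 16, None, None, 13, 33, None, None, 31]
Inorder traversal: [3, 9, 13, 16, 31, 33]


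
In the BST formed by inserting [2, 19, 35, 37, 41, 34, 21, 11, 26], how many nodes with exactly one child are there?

Tree built from: [2, 19, 35, 37, 41, 34, 21, 11, 26]
Tree (level-order array): [2, None, 19, 11, 35, None, None, 34, 37, 21, None, None, 41, None, 26]
Rule: These are nodes with exactly 1 non-null child.
Per-node child counts:
  node 2: 1 child(ren)
  node 19: 2 child(ren)
  node 11: 0 child(ren)
  node 35: 2 child(ren)
  node 34: 1 child(ren)
  node 21: 1 child(ren)
  node 26: 0 child(ren)
  node 37: 1 child(ren)
  node 41: 0 child(ren)
Matching nodes: [2, 34, 21, 37]
Count of nodes with exactly one child: 4


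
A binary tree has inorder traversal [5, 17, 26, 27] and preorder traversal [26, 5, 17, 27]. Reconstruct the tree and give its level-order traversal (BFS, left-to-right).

Inorder:  [5, 17, 26, 27]
Preorder: [26, 5, 17, 27]
Algorithm: preorder visits root first, so consume preorder in order;
for each root, split the current inorder slice at that value into
left-subtree inorder and right-subtree inorder, then recurse.
Recursive splits:
  root=26; inorder splits into left=[5, 17], right=[27]
  root=5; inorder splits into left=[], right=[17]
  root=17; inorder splits into left=[], right=[]
  root=27; inorder splits into left=[], right=[]
Reconstructed level-order: [26, 5, 27, 17]


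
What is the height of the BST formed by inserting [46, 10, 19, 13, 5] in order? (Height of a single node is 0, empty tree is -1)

Insertion order: [46, 10, 19, 13, 5]
Tree (level-order array): [46, 10, None, 5, 19, None, None, 13]
Compute height bottom-up (empty subtree = -1):
  height(5) = 1 + max(-1, -1) = 0
  height(13) = 1 + max(-1, -1) = 0
  height(19) = 1 + max(0, -1) = 1
  height(10) = 1 + max(0, 1) = 2
  height(46) = 1 + max(2, -1) = 3
Height = 3


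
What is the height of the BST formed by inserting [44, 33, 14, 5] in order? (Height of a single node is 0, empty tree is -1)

Insertion order: [44, 33, 14, 5]
Tree (level-order array): [44, 33, None, 14, None, 5]
Compute height bottom-up (empty subtree = -1):
  height(5) = 1 + max(-1, -1) = 0
  height(14) = 1 + max(0, -1) = 1
  height(33) = 1 + max(1, -1) = 2
  height(44) = 1 + max(2, -1) = 3
Height = 3


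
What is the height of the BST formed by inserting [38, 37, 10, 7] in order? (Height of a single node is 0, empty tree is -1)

Insertion order: [38, 37, 10, 7]
Tree (level-order array): [38, 37, None, 10, None, 7]
Compute height bottom-up (empty subtree = -1):
  height(7) = 1 + max(-1, -1) = 0
  height(10) = 1 + max(0, -1) = 1
  height(37) = 1 + max(1, -1) = 2
  height(38) = 1 + max(2, -1) = 3
Height = 3


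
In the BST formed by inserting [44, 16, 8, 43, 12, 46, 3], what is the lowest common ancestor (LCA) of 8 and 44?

Tree insertion order: [44, 16, 8, 43, 12, 46, 3]
Tree (level-order array): [44, 16, 46, 8, 43, None, None, 3, 12]
In a BST, the LCA of p=8, q=44 is the first node v on the
root-to-leaf path with p <= v <= q (go left if both < v, right if both > v).
Walk from root:
  at 44: 8 <= 44 <= 44, this is the LCA
LCA = 44


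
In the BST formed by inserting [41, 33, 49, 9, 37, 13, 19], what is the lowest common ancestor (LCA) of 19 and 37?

Tree insertion order: [41, 33, 49, 9, 37, 13, 19]
Tree (level-order array): [41, 33, 49, 9, 37, None, None, None, 13, None, None, None, 19]
In a BST, the LCA of p=19, q=37 is the first node v on the
root-to-leaf path with p <= v <= q (go left if both < v, right if both > v).
Walk from root:
  at 41: both 19 and 37 < 41, go left
  at 33: 19 <= 33 <= 37, this is the LCA
LCA = 33


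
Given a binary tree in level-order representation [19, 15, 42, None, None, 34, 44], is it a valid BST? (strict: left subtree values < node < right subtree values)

Level-order array: [19, 15, 42, None, None, 34, 44]
Validate using subtree bounds (lo, hi): at each node, require lo < value < hi,
then recurse left with hi=value and right with lo=value.
Preorder trace (stopping at first violation):
  at node 19 with bounds (-inf, +inf): OK
  at node 15 with bounds (-inf, 19): OK
  at node 42 with bounds (19, +inf): OK
  at node 34 with bounds (19, 42): OK
  at node 44 with bounds (42, +inf): OK
No violation found at any node.
Result: Valid BST


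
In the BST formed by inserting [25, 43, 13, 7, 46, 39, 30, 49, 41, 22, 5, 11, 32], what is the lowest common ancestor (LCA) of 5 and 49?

Tree insertion order: [25, 43, 13, 7, 46, 39, 30, 49, 41, 22, 5, 11, 32]
Tree (level-order array): [25, 13, 43, 7, 22, 39, 46, 5, 11, None, None, 30, 41, None, 49, None, None, None, None, None, 32]
In a BST, the LCA of p=5, q=49 is the first node v on the
root-to-leaf path with p <= v <= q (go left if both < v, right if both > v).
Walk from root:
  at 25: 5 <= 25 <= 49, this is the LCA
LCA = 25


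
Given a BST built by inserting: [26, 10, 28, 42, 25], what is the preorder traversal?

Tree insertion order: [26, 10, 28, 42, 25]
Tree (level-order array): [26, 10, 28, None, 25, None, 42]
Preorder traversal: [26, 10, 25, 28, 42]


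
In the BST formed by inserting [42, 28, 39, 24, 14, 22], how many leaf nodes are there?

Tree built from: [42, 28, 39, 24, 14, 22]
Tree (level-order array): [42, 28, None, 24, 39, 14, None, None, None, None, 22]
Rule: A leaf has 0 children.
Per-node child counts:
  node 42: 1 child(ren)
  node 28: 2 child(ren)
  node 24: 1 child(ren)
  node 14: 1 child(ren)
  node 22: 0 child(ren)
  node 39: 0 child(ren)
Matching nodes: [22, 39]
Count of leaf nodes: 2


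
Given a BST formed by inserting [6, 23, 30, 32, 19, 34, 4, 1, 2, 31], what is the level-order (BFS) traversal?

Tree insertion order: [6, 23, 30, 32, 19, 34, 4, 1, 2, 31]
Tree (level-order array): [6, 4, 23, 1, None, 19, 30, None, 2, None, None, None, 32, None, None, 31, 34]
BFS from the root, enqueuing left then right child of each popped node:
  queue [6] -> pop 6, enqueue [4, 23], visited so far: [6]
  queue [4, 23] -> pop 4, enqueue [1], visited so far: [6, 4]
  queue [23, 1] -> pop 23, enqueue [19, 30], visited so far: [6, 4, 23]
  queue [1, 19, 30] -> pop 1, enqueue [2], visited so far: [6, 4, 23, 1]
  queue [19, 30, 2] -> pop 19, enqueue [none], visited so far: [6, 4, 23, 1, 19]
  queue [30, 2] -> pop 30, enqueue [32], visited so far: [6, 4, 23, 1, 19, 30]
  queue [2, 32] -> pop 2, enqueue [none], visited so far: [6, 4, 23, 1, 19, 30, 2]
  queue [32] -> pop 32, enqueue [31, 34], visited so far: [6, 4, 23, 1, 19, 30, 2, 32]
  queue [31, 34] -> pop 31, enqueue [none], visited so far: [6, 4, 23, 1, 19, 30, 2, 32, 31]
  queue [34] -> pop 34, enqueue [none], visited so far: [6, 4, 23, 1, 19, 30, 2, 32, 31, 34]
Result: [6, 4, 23, 1, 19, 30, 2, 32, 31, 34]


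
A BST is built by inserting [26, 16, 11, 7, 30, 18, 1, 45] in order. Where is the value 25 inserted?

Starting tree (level order): [26, 16, 30, 11, 18, None, 45, 7, None, None, None, None, None, 1]
Insertion path: 26 -> 16 -> 18
Result: insert 25 as right child of 18
Final tree (level order): [26, 16, 30, 11, 18, None, 45, 7, None, None, 25, None, None, 1]


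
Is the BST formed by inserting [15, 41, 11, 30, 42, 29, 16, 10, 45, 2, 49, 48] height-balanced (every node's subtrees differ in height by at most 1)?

Tree (level-order array): [15, 11, 41, 10, None, 30, 42, 2, None, 29, None, None, 45, None, None, 16, None, None, 49, None, None, 48]
Definition: a tree is height-balanced if, at every node, |h(left) - h(right)| <= 1 (empty subtree has height -1).
Bottom-up per-node check:
  node 2: h_left=-1, h_right=-1, diff=0 [OK], height=0
  node 10: h_left=0, h_right=-1, diff=1 [OK], height=1
  node 11: h_left=1, h_right=-1, diff=2 [FAIL (|1--1|=2 > 1)], height=2
  node 16: h_left=-1, h_right=-1, diff=0 [OK], height=0
  node 29: h_left=0, h_right=-1, diff=1 [OK], height=1
  node 30: h_left=1, h_right=-1, diff=2 [FAIL (|1--1|=2 > 1)], height=2
  node 48: h_left=-1, h_right=-1, diff=0 [OK], height=0
  node 49: h_left=0, h_right=-1, diff=1 [OK], height=1
  node 45: h_left=-1, h_right=1, diff=2 [FAIL (|-1-1|=2 > 1)], height=2
  node 42: h_left=-1, h_right=2, diff=3 [FAIL (|-1-2|=3 > 1)], height=3
  node 41: h_left=2, h_right=3, diff=1 [OK], height=4
  node 15: h_left=2, h_right=4, diff=2 [FAIL (|2-4|=2 > 1)], height=5
Node 11 violates the condition: |1 - -1| = 2 > 1.
Result: Not balanced


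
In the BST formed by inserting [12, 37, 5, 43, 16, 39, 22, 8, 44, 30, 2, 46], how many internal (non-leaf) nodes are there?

Tree built from: [12, 37, 5, 43, 16, 39, 22, 8, 44, 30, 2, 46]
Tree (level-order array): [12, 5, 37, 2, 8, 16, 43, None, None, None, None, None, 22, 39, 44, None, 30, None, None, None, 46]
Rule: An internal node has at least one child.
Per-node child counts:
  node 12: 2 child(ren)
  node 5: 2 child(ren)
  node 2: 0 child(ren)
  node 8: 0 child(ren)
  node 37: 2 child(ren)
  node 16: 1 child(ren)
  node 22: 1 child(ren)
  node 30: 0 child(ren)
  node 43: 2 child(ren)
  node 39: 0 child(ren)
  node 44: 1 child(ren)
  node 46: 0 child(ren)
Matching nodes: [12, 5, 37, 16, 22, 43, 44]
Count of internal (non-leaf) nodes: 7


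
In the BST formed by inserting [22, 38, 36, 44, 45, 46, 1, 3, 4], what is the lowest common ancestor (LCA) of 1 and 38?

Tree insertion order: [22, 38, 36, 44, 45, 46, 1, 3, 4]
Tree (level-order array): [22, 1, 38, None, 3, 36, 44, None, 4, None, None, None, 45, None, None, None, 46]
In a BST, the LCA of p=1, q=38 is the first node v on the
root-to-leaf path with p <= v <= q (go left if both < v, right if both > v).
Walk from root:
  at 22: 1 <= 22 <= 38, this is the LCA
LCA = 22


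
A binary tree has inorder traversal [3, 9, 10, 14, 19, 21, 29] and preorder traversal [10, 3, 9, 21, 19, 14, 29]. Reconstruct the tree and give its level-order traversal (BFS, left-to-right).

Inorder:  [3, 9, 10, 14, 19, 21, 29]
Preorder: [10, 3, 9, 21, 19, 14, 29]
Algorithm: preorder visits root first, so consume preorder in order;
for each root, split the current inorder slice at that value into
left-subtree inorder and right-subtree inorder, then recurse.
Recursive splits:
  root=10; inorder splits into left=[3, 9], right=[14, 19, 21, 29]
  root=3; inorder splits into left=[], right=[9]
  root=9; inorder splits into left=[], right=[]
  root=21; inorder splits into left=[14, 19], right=[29]
  root=19; inorder splits into left=[14], right=[]
  root=14; inorder splits into left=[], right=[]
  root=29; inorder splits into left=[], right=[]
Reconstructed level-order: [10, 3, 21, 9, 19, 29, 14]


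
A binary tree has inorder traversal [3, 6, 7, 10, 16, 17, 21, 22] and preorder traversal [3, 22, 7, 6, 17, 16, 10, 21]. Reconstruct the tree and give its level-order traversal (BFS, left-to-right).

Inorder:  [3, 6, 7, 10, 16, 17, 21, 22]
Preorder: [3, 22, 7, 6, 17, 16, 10, 21]
Algorithm: preorder visits root first, so consume preorder in order;
for each root, split the current inorder slice at that value into
left-subtree inorder and right-subtree inorder, then recurse.
Recursive splits:
  root=3; inorder splits into left=[], right=[6, 7, 10, 16, 17, 21, 22]
  root=22; inorder splits into left=[6, 7, 10, 16, 17, 21], right=[]
  root=7; inorder splits into left=[6], right=[10, 16, 17, 21]
  root=6; inorder splits into left=[], right=[]
  root=17; inorder splits into left=[10, 16], right=[21]
  root=16; inorder splits into left=[10], right=[]
  root=10; inorder splits into left=[], right=[]
  root=21; inorder splits into left=[], right=[]
Reconstructed level-order: [3, 22, 7, 6, 17, 16, 21, 10]


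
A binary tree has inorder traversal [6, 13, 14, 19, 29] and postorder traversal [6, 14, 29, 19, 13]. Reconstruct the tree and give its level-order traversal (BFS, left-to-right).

Inorder:   [6, 13, 14, 19, 29]
Postorder: [6, 14, 29, 19, 13]
Algorithm: postorder visits root last, so walk postorder right-to-left;
each value is the root of the current inorder slice — split it at that
value, recurse on the right subtree first, then the left.
Recursive splits:
  root=13; inorder splits into left=[6], right=[14, 19, 29]
  root=19; inorder splits into left=[14], right=[29]
  root=29; inorder splits into left=[], right=[]
  root=14; inorder splits into left=[], right=[]
  root=6; inorder splits into left=[], right=[]
Reconstructed level-order: [13, 6, 19, 14, 29]


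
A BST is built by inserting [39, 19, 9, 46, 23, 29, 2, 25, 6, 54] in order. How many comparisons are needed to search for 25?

Search path for 25: 39 -> 19 -> 23 -> 29 -> 25
Found: True
Comparisons: 5


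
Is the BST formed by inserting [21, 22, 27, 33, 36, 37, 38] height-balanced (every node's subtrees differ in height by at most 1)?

Tree (level-order array): [21, None, 22, None, 27, None, 33, None, 36, None, 37, None, 38]
Definition: a tree is height-balanced if, at every node, |h(left) - h(right)| <= 1 (empty subtree has height -1).
Bottom-up per-node check:
  node 38: h_left=-1, h_right=-1, diff=0 [OK], height=0
  node 37: h_left=-1, h_right=0, diff=1 [OK], height=1
  node 36: h_left=-1, h_right=1, diff=2 [FAIL (|-1-1|=2 > 1)], height=2
  node 33: h_left=-1, h_right=2, diff=3 [FAIL (|-1-2|=3 > 1)], height=3
  node 27: h_left=-1, h_right=3, diff=4 [FAIL (|-1-3|=4 > 1)], height=4
  node 22: h_left=-1, h_right=4, diff=5 [FAIL (|-1-4|=5 > 1)], height=5
  node 21: h_left=-1, h_right=5, diff=6 [FAIL (|-1-5|=6 > 1)], height=6
Node 36 violates the condition: |-1 - 1| = 2 > 1.
Result: Not balanced


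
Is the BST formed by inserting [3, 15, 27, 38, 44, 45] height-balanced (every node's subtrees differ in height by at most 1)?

Tree (level-order array): [3, None, 15, None, 27, None, 38, None, 44, None, 45]
Definition: a tree is height-balanced if, at every node, |h(left) - h(right)| <= 1 (empty subtree has height -1).
Bottom-up per-node check:
  node 45: h_left=-1, h_right=-1, diff=0 [OK], height=0
  node 44: h_left=-1, h_right=0, diff=1 [OK], height=1
  node 38: h_left=-1, h_right=1, diff=2 [FAIL (|-1-1|=2 > 1)], height=2
  node 27: h_left=-1, h_right=2, diff=3 [FAIL (|-1-2|=3 > 1)], height=3
  node 15: h_left=-1, h_right=3, diff=4 [FAIL (|-1-3|=4 > 1)], height=4
  node 3: h_left=-1, h_right=4, diff=5 [FAIL (|-1-4|=5 > 1)], height=5
Node 38 violates the condition: |-1 - 1| = 2 > 1.
Result: Not balanced


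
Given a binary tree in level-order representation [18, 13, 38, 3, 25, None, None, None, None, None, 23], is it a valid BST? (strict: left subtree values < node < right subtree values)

Level-order array: [18, 13, 38, 3, 25, None, None, None, None, None, 23]
Validate using subtree bounds (lo, hi): at each node, require lo < value < hi,
then recurse left with hi=value and right with lo=value.
Preorder trace (stopping at first violation):
  at node 18 with bounds (-inf, +inf): OK
  at node 13 with bounds (-inf, 18): OK
  at node 3 with bounds (-inf, 13): OK
  at node 25 with bounds (13, 18): VIOLATION
Node 25 violates its bound: not (13 < 25 < 18).
Result: Not a valid BST


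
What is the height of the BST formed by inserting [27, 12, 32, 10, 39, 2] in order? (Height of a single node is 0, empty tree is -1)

Insertion order: [27, 12, 32, 10, 39, 2]
Tree (level-order array): [27, 12, 32, 10, None, None, 39, 2]
Compute height bottom-up (empty subtree = -1):
  height(2) = 1 + max(-1, -1) = 0
  height(10) = 1 + max(0, -1) = 1
  height(12) = 1 + max(1, -1) = 2
  height(39) = 1 + max(-1, -1) = 0
  height(32) = 1 + max(-1, 0) = 1
  height(27) = 1 + max(2, 1) = 3
Height = 3


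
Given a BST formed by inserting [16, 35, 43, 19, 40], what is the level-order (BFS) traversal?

Tree insertion order: [16, 35, 43, 19, 40]
Tree (level-order array): [16, None, 35, 19, 43, None, None, 40]
BFS from the root, enqueuing left then right child of each popped node:
  queue [16] -> pop 16, enqueue [35], visited so far: [16]
  queue [35] -> pop 35, enqueue [19, 43], visited so far: [16, 35]
  queue [19, 43] -> pop 19, enqueue [none], visited so far: [16, 35, 19]
  queue [43] -> pop 43, enqueue [40], visited so far: [16, 35, 19, 43]
  queue [40] -> pop 40, enqueue [none], visited so far: [16, 35, 19, 43, 40]
Result: [16, 35, 19, 43, 40]


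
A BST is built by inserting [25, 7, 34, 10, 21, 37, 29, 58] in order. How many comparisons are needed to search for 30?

Search path for 30: 25 -> 34 -> 29
Found: False
Comparisons: 3


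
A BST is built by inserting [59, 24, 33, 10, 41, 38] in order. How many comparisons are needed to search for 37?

Search path for 37: 59 -> 24 -> 33 -> 41 -> 38
Found: False
Comparisons: 5


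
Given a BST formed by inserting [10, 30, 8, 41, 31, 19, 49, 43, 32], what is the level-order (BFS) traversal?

Tree insertion order: [10, 30, 8, 41, 31, 19, 49, 43, 32]
Tree (level-order array): [10, 8, 30, None, None, 19, 41, None, None, 31, 49, None, 32, 43]
BFS from the root, enqueuing left then right child of each popped node:
  queue [10] -> pop 10, enqueue [8, 30], visited so far: [10]
  queue [8, 30] -> pop 8, enqueue [none], visited so far: [10, 8]
  queue [30] -> pop 30, enqueue [19, 41], visited so far: [10, 8, 30]
  queue [19, 41] -> pop 19, enqueue [none], visited so far: [10, 8, 30, 19]
  queue [41] -> pop 41, enqueue [31, 49], visited so far: [10, 8, 30, 19, 41]
  queue [31, 49] -> pop 31, enqueue [32], visited so far: [10, 8, 30, 19, 41, 31]
  queue [49, 32] -> pop 49, enqueue [43], visited so far: [10, 8, 30, 19, 41, 31, 49]
  queue [32, 43] -> pop 32, enqueue [none], visited so far: [10, 8, 30, 19, 41, 31, 49, 32]
  queue [43] -> pop 43, enqueue [none], visited so far: [10, 8, 30, 19, 41, 31, 49, 32, 43]
Result: [10, 8, 30, 19, 41, 31, 49, 32, 43]


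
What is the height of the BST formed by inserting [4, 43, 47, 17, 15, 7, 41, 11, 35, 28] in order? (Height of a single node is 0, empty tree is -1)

Insertion order: [4, 43, 47, 17, 15, 7, 41, 11, 35, 28]
Tree (level-order array): [4, None, 43, 17, 47, 15, 41, None, None, 7, None, 35, None, None, 11, 28]
Compute height bottom-up (empty subtree = -1):
  height(11) = 1 + max(-1, -1) = 0
  height(7) = 1 + max(-1, 0) = 1
  height(15) = 1 + max(1, -1) = 2
  height(28) = 1 + max(-1, -1) = 0
  height(35) = 1 + max(0, -1) = 1
  height(41) = 1 + max(1, -1) = 2
  height(17) = 1 + max(2, 2) = 3
  height(47) = 1 + max(-1, -1) = 0
  height(43) = 1 + max(3, 0) = 4
  height(4) = 1 + max(-1, 4) = 5
Height = 5


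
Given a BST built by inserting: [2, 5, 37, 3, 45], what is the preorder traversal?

Tree insertion order: [2, 5, 37, 3, 45]
Tree (level-order array): [2, None, 5, 3, 37, None, None, None, 45]
Preorder traversal: [2, 5, 3, 37, 45]


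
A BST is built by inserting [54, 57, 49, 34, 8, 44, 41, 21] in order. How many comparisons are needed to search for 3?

Search path for 3: 54 -> 49 -> 34 -> 8
Found: False
Comparisons: 4
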